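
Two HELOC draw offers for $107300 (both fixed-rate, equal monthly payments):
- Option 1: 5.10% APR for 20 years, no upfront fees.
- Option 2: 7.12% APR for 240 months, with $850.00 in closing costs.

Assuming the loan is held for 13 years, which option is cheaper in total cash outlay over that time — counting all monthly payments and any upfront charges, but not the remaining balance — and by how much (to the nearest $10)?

Option 1: at 5.10% the monthly rate is 0.0042500, so the payment is 107,300 × 0.0042500 / (1 − 1.0042500^−240) = $714.07.
Option 2: at 7.12% the monthly rate is 0.0059333, so the payment is 107,300 × 0.0059333 / (1 − 1.0059333^−240) = $839.64.
Over 156 months: Option 1 costs 156 × $714.07 = $111,394.92; Option 2 costs 156 × $839.64 + $850.00 = $131,833.84.
Option 1 is cheaper by $131,833.84 − $111,394.92 = $20,438.92.

Option 1 by $20,440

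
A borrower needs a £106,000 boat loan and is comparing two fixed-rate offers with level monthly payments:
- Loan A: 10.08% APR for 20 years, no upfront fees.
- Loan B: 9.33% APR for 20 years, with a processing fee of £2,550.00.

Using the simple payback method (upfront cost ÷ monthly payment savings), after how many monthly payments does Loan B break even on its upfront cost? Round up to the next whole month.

Loan A: monthly rate = 10.08%/12 = 0.0084000; payment = 106,000 × 0.0084000 / (1 − (1+0.0084000)^−240) = £1,028.55.
Loan B: monthly rate = 9.33%/12 = 0.0077750; payment = 106,000 × 0.0077750 / (1 − (1+0.0077750)^−240) = £976.32.
Monthly savings = £1,028.55 − £976.32 = £52.23.
Break-even = £2,550.00 / £52.23 = 48.82 → 49 months.

49 months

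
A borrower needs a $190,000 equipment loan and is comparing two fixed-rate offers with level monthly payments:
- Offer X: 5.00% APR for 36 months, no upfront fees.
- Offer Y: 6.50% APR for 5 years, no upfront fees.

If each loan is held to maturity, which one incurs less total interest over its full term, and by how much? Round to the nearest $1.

Offer X by $18,053

Offer X: at 5.00% the monthly rate is 0.0041667, so the payment is 190,000 × 0.0041667 / (1 − 1.0041667^−36) = $5,694.47.
Total interest on Offer X = 36 × $5,694.47 − $190,000 = $15,000.92.
Offer Y: monthly rate = 6.5%/12 = 0.0054167; payment = 190,000 × 0.0054167 / (1 − (1+0.0054167)^−60) = $3,717.57.
Total interest on Offer Y = 60 × $3,717.57 − $190,000 = $33,054.20.
Offer X is lower by $18,053.28.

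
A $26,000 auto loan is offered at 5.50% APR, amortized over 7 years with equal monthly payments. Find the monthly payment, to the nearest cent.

Monthly rate = 5.5%/12 = 0.0045833; payment = 26,000 × 0.0045833 / (1 − (1+0.0045833)^−84) = $373.62.

$373.62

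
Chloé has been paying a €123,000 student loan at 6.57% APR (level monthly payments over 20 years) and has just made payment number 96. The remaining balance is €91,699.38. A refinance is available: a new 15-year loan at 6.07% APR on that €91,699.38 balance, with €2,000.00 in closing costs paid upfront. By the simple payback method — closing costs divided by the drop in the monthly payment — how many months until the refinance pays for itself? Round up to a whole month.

Current payment = 123,000 × 6.57%/12 / (1 − (1+0.0054750)^−240) = €922.13.
Refinanced payment = 91,699.38 × 0.0050583 / (1 − (1+0.0050583)^−180) = €777.28.
Monthly savings = €922.13 − €777.28 = €144.85.
Break-even = €2,000.00 / €144.85 = 13.81 → 14 months.

14 months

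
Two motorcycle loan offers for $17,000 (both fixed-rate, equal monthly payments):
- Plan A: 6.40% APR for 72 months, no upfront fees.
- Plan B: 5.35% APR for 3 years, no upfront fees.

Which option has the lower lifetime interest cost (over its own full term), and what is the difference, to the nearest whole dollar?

Plan B by $2,079

Plan A: monthly rate = 6.4%/12 = 0.0053333; payment = 17,000 × 0.0053333 / (1 − (1+0.0053333)^−72) = $284.96.
Total interest on Plan A = 72 × $284.96 − $17,000 = $3,517.12.
Plan B: monthly rate = 5.35%/12 = 0.0044583; payment = 17,000 × 0.0044583 / (1 − (1+0.0044583)^−36) = $512.18.
Total interest on Plan B = 36 × $512.18 − $17,000 = $1,438.48.
Plan B is lower by $2,078.64.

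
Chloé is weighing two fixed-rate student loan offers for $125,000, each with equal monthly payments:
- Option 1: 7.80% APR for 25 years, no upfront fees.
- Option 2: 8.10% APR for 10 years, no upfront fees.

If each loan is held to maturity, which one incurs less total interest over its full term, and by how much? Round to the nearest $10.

Option 2 by $101,700

Option 1: at 7.80% the monthly rate is 0.0065000, so the payment is 125,000 × 0.0065000 / (1 − 1.0065000^−300) = $948.27.
Total interest on Option 1 = 300 × $948.27 − $125,000 = $159,481.00.
Option 2: at 8.10% the monthly rate is 0.0067500, so the payment is 125,000 × 0.0067500 / (1 − 1.0067500^−120) = $1,523.21.
Total interest on Option 2 = 120 × $1,523.21 − $125,000 = $57,785.20.
Option 2 is lower by $101,695.80.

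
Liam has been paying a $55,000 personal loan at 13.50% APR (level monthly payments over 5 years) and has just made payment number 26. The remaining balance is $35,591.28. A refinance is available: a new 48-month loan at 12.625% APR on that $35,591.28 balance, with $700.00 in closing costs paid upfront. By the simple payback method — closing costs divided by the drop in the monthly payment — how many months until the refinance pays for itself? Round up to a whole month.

3 months

Current payment = 55,000 × 13.5%/12 / (1 − (1+0.0112500)^−60) = $1,265.54.
Refinanced payment = 35,591.28 × 0.0105208 / (1 − (1+0.0105208)^−48) = $948.21.
Monthly savings = $1,265.54 − $948.21 = $317.33.
Break-even = $700.00 / $317.33 = 2.21 → 3 months.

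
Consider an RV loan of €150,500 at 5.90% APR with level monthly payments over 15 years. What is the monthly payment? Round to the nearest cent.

€1,261.89

Monthly rate = 5.9%/12 = 0.0049167; payment = 150,500 × 0.0049167 / (1 − (1+0.0049167)^−180) = €1,261.89.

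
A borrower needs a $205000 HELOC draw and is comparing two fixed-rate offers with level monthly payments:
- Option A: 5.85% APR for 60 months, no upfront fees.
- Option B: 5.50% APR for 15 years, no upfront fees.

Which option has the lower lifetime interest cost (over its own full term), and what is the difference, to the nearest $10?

Option A: at 5.85% the monthly rate is 0.0048750, so the payment is 205,000 × 0.0048750 / (1 − 1.0048750^−60) = $3,948.94.
Total interest on Option A = 60 × $3,948.94 − $205,000 = $31,936.40.
Option B: at 5.50% the monthly rate is 0.0045833, so the payment is 205,000 × 0.0045833 / (1 − 1.0045833^−180) = $1,675.02.
Total interest on Option B = 180 × $1,675.02 − $205,000 = $96,503.60.
Option A is lower by $64,567.20.

Option A by $64,570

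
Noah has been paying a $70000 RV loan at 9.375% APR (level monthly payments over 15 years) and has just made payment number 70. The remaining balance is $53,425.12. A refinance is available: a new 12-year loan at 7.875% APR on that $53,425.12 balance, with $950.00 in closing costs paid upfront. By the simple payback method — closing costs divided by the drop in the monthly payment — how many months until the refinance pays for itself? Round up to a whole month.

Current payment = 70,000 × 9.375%/12 / (1 − (1+0.0078125)^−180) = $725.69.
Refinanced payment = 53,425.12 × 0.0065625 / (1 − (1+0.0065625)^−144) = $574.65.
Monthly savings = $725.69 − $574.65 = $151.04.
Break-even = $950.00 / $151.04 = 6.29 → 7 months.

7 months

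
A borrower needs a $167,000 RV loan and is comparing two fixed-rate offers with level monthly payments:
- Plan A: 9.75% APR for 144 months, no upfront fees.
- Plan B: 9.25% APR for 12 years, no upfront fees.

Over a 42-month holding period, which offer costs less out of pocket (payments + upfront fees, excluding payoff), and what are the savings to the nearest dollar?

Plan B by $2,001

Plan A: monthly rate = 9.75%/12 = 0.0081250; payment = 167,000 × 0.0081250 / (1 − (1+0.0081250)^−144) = $1,971.74.
Plan B: at 9.25% the monthly rate is 0.0077083, so the payment is 167,000 × 0.0077083 / (1 − 1.0077083^−144) = $1,924.10.
Over 42 months: Plan A costs 42 × $1,971.74 = $82,813.08; Plan B costs 42 × $1,924.10 = $80,812.20.
Plan B is cheaper by $82,813.08 − $80,812.20 = $2,000.88.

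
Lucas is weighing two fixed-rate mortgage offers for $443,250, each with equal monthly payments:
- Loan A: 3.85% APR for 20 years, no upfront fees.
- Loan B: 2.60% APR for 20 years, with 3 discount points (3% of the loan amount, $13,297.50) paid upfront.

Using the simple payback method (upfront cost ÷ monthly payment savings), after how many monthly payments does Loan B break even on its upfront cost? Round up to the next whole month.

Loan A: at 3.85% the monthly rate is 0.0032083, so the payment is 443,250 × 0.0032083 / (1 − 1.0032083^−240) = $2,651.10.
Loan B: at 2.60% the monthly rate is 0.0021667, so the payment is 443,250 × 0.0021667 / (1 − 1.0021667^−240) = $2,370.45.
Monthly savings = $2,651.10 − $2,370.45 = $280.65.
Break-even = $13,297.50 / $280.65 = 47.38 → 48 months.

48 months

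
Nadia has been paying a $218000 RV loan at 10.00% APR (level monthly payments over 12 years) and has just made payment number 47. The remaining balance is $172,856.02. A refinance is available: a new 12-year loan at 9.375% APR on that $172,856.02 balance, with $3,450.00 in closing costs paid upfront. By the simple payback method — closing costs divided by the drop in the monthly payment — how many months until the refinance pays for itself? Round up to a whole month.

Current payment = 218,000 × 10%/12 / (1 − (1+0.0083333)^−144) = $2,605.27.
Refinanced payment = 172,856.02 × 0.0078125 / (1 − (1+0.0078125)^−144) = $2,003.84.
Monthly savings = $2,605.27 − $2,003.84 = $601.43.
Break-even = $3,450.00 / $601.43 = 5.74 → 6 months.

6 months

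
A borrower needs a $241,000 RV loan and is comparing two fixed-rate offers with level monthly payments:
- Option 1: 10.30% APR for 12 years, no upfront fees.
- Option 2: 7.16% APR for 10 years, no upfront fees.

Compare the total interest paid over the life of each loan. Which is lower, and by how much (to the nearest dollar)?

Option 1: monthly rate = 10.3%/12 = 0.0085833; payment = 241,000 × 0.0085833 / (1 − (1+0.0085833)^−144) = $2,922.06.
Total interest on Option 1 = 144 × $2,922.06 − $241,000 = $179,776.64.
Option 2: monthly rate = 7.16%/12 = 0.0059667; payment = 241,000 × 0.0059667 / (1 − (1+0.0059667)^−120) = $2,818.13.
Total interest on Option 2 = 120 × $2,818.13 − $241,000 = $97,175.60.
Option 2 is lower by $82,601.04.

Option 2 by $82,601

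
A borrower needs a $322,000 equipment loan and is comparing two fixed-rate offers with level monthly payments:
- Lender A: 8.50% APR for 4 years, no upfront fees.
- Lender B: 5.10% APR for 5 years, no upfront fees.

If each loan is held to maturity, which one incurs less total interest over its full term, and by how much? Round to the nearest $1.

Lender A: at 8.50% the monthly rate is 0.0070833, so the payment is 322,000 × 0.0070833 / (1 − 1.0070833^−48) = $7,936.75.
Total interest on Lender A = 48 × $7,936.75 − $322,000 = $58,964.00.
Lender B: monthly rate = 5.1%/12 = 0.0042500; payment = 322,000 × 0.0042500 / (1 − (1+0.0042500)^−60) = $6,091.30.
Total interest on Lender B = 60 × $6,091.30 − $322,000 = $43,478.00.
Lender B is lower by $15,486.00.

Lender B by $15,486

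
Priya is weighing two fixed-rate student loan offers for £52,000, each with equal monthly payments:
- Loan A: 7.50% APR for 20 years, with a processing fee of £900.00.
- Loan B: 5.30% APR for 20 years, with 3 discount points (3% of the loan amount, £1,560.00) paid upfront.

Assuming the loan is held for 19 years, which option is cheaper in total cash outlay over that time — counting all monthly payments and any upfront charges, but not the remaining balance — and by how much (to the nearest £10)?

Loan B by £14,630

Loan A: monthly rate = 7.5%/12 = 0.0062500; payment = 52,000 × 0.0062500 / (1 − (1+0.0062500)^−240) = £418.91.
Loan B: monthly rate = 5.3%/12 = 0.0044167; payment = 52,000 × 0.0044167 / (1 − (1+0.0044167)^−240) = £351.85.
Over 228 months: Loan A costs 228 × £418.91 + £900.00 = £96,411.48; Loan B costs 228 × £351.85 + £1,560.00 = £81,781.80.
Loan B is cheaper by £96,411.48 − £81,781.80 = £14,629.68.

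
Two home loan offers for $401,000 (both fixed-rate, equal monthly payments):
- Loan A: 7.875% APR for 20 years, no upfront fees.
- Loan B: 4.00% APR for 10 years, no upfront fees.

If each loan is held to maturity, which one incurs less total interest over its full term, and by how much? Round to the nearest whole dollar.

Loan B by $310,328

Loan A: monthly rate = 7.875%/12 = 0.0065625; payment = 401,000 × 0.0065625 / (1 − (1+0.0065625)^−240) = $3,323.00.
Total interest on Loan A = 240 × $3,323.00 − $401,000 = $396,520.00.
Loan B: at 4.00% the monthly rate is 0.0033333, so the payment is 401,000 × 0.0033333 / (1 − 1.0033333^−120) = $4,059.93.
Total interest on Loan B = 120 × $4,059.93 − $401,000 = $86,191.60.
Loan B is lower by $310,328.40.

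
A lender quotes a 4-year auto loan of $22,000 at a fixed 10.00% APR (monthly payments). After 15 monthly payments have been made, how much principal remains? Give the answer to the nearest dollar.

With monthly rate i = 10%/12 = 0.0083333, the balance after k of n payments is P · [(1+i)^n − (1+i)^k] / [(1+i)^n − 1].
(1+0.0083333)^48 = 1.48935410 and (1+0.0083333)^15 = 1.13256168, so the balance is 22,000 × (1.48935410 − 1.13256168) / (1.48935410 − 1) = $16,040.40.

$16,040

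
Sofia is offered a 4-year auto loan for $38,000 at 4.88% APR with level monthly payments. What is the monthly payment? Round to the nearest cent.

$873.05

At 4.88% the monthly rate is 0.0040667, so the payment is 38,000 × 0.0040667 / (1 − 1.0040667^−48) = $873.05.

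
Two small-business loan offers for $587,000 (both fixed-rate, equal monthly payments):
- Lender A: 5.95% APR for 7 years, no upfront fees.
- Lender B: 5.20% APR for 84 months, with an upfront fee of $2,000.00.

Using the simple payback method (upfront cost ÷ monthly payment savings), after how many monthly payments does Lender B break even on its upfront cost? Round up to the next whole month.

Lender A: monthly rate = 5.95%/12 = 0.0049583; payment = 587,000 × 0.0049583 / (1 − (1+0.0049583)^−84) = $8,561.16.
Lender B: at 5.20% the monthly rate is 0.0043333, so the payment is 587,000 × 0.0043333 / (1 − 1.0043333^−84) = $8,351.88.
Monthly savings = $8,561.16 − $8,351.88 = $209.28.
Break-even = $2,000.00 / $209.28 = 9.56 → 10 months.

10 months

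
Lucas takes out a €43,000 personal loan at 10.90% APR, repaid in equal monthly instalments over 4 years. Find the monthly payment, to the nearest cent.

€1,109.27

At 10.90% the monthly rate is 0.0090833, so the payment is 43,000 × 0.0090833 / (1 − 1.0090833^−48) = €1,109.27.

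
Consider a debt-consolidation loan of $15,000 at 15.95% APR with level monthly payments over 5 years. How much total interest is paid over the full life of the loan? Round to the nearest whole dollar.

$6,862

At 15.95% the monthly rate is 0.0132917, so the payment is 15,000 × 0.0132917 / (1 − 1.0132917^−60) = $364.37.
Total paid = 60 × $364.37 = $21,862.20; interest = $21,862.20 − $15,000 = $6,862.20.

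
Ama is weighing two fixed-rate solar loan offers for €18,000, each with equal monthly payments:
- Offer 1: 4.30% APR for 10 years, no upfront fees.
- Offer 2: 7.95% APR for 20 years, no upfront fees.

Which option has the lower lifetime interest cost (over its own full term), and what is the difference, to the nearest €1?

Offer 1: monthly rate = 4.3%/12 = 0.0035833; payment = 18,000 × 0.0035833 / (1 − (1+0.0035833)^−120) = €184.82.
Total interest on Offer 1 = 120 × €184.82 − €18,000 = €4,178.40.
Offer 2: at 7.95% the monthly rate is 0.0066250, so the payment is 18,000 × 0.0066250 / (1 − 1.0066250^−240) = €150.00.
Total interest on Offer 2 = 240 × €150.00 − €18,000 = €18,000.00.
Offer 1 is lower by €13,821.60.

Offer 1 by €13,822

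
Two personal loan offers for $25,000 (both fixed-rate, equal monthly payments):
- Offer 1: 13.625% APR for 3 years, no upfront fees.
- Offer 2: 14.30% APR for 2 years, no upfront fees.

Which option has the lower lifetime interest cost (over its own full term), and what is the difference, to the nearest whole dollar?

Offer 2 by $1,703

Offer 1: at 13.625% the monthly rate is 0.0113542, so the payment is 25,000 × 0.0113542 / (1 − 1.0113542^−36) = $849.89.
Total interest on Offer 1 = 36 × $849.89 − $25,000 = $5,596.04.
Offer 2: monthly rate = 14.3%/12 = 0.0119167; payment = 25,000 × 0.0119167 / (1 − (1+0.0119167)^−24) = $1,203.87.
Total interest on Offer 2 = 24 × $1,203.87 − $25,000 = $3,892.88.
Offer 2 is lower by $1,703.16.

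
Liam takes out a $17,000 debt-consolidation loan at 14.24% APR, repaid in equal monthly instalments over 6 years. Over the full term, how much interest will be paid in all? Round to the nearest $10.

At 14.24% the monthly rate is 0.0118667, so the payment is 17,000 × 0.0118667 / (1 − 1.0118667^−72) = $352.49.
Total paid = 72 × $352.49 = $25,379.28; interest = $25,379.28 − $17,000 = $8,379.28.

$8,380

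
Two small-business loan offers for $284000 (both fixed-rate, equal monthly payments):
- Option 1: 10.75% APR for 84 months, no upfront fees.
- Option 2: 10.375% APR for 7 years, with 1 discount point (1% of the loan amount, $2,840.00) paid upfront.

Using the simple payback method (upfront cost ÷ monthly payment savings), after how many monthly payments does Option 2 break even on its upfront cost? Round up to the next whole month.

Option 1: at 10.75% the monthly rate is 0.0089583, so the payment is 284,000 × 0.0089583 / (1 − 1.0089583^−84) = $4,825.52.
Option 2: monthly rate = 10.375%/12 = 0.0086458; payment = 284,000 × 0.0086458 / (1 − (1+0.0086458)^−84) = $4,769.95.
Monthly savings = $4,825.52 − $4,769.95 = $55.57.
Break-even = $2,840.00 / $55.57 = 51.11 → 52 months.

52 months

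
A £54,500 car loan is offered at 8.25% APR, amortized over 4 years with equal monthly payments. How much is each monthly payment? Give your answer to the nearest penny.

Monthly rate = 8.25%/12 = 0.0068750; payment = 54,500 × 0.0068750 / (1 − (1+0.0068750)^−48) = £1,336.91.

£1,336.91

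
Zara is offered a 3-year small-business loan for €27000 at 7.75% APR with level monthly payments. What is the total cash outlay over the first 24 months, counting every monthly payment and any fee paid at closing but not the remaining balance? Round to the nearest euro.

At 7.75% the monthly rate is 0.0064583, so the payment is 27,000 × 0.0064583 / (1 − 1.0064583^−36) = €842.97.
Total outlay = 24 × €842.97 = €20,231.28.

€20,231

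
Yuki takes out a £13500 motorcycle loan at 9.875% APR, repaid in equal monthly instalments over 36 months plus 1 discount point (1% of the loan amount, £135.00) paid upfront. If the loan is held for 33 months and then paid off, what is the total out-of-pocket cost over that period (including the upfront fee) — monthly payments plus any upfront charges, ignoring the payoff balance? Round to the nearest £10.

At 9.875% the monthly rate is 0.0082292, so the payment is 13,500 × 0.0082292 / (1 − 1.0082292^−36) = £434.82.
Total outlay = 33 × £434.82 + £135.00 = £14,484.06.

£14,480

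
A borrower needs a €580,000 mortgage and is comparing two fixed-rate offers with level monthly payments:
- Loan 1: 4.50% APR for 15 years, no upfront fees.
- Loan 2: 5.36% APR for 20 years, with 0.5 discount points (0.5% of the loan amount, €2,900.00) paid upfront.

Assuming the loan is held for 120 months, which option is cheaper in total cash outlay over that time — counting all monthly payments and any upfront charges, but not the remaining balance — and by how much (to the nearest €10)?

Loan 1: at 4.50% the monthly rate is 0.0037500, so the payment is 580,000 × 0.0037500 / (1 − 1.0037500^−180) = €4,436.96.
Loan 2: at 5.36% the monthly rate is 0.0044667, so the payment is 580,000 × 0.0044667 / (1 − 1.0044667^−240) = €3,944.02.
Over 120 months: Loan 1 costs 120 × €4,436.96 = €532,435.20; Loan 2 costs 120 × €3,944.02 + €2,900.00 = €476,182.40.
Loan 2 is cheaper by €532,435.20 − €476,182.40 = €56,252.80.

Loan 2 by €56,250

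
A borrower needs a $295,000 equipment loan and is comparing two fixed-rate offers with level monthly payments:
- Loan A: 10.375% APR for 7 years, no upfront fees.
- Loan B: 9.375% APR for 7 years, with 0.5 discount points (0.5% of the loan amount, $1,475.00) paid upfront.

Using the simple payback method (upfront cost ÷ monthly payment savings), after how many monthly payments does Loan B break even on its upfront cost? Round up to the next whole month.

Loan A: at 10.375% the monthly rate is 0.0086458, so the payment is 295,000 × 0.0086458 / (1 − 1.0086458^−84) = $4,954.70.
Loan B: at 9.375% the monthly rate is 0.0078125, so the payment is 295,000 × 0.0078125 / (1 − 1.0078125^−84) = $4,802.61.
Monthly savings = $4,954.70 − $4,802.61 = $152.09.
Break-even = $1,475.00 / $152.09 = 9.70 → 10 months.

10 months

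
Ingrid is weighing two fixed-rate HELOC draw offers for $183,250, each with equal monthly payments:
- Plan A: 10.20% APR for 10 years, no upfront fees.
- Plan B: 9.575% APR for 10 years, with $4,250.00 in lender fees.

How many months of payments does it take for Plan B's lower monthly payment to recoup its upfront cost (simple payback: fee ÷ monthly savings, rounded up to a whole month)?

Plan A: monthly rate = 10.2%/12 = 0.0085000; payment = 183,250 × 0.0085000 / (1 − (1+0.0085000)^−120) = $2,442.00.
Plan B: at 9.575% the monthly rate is 0.0079792, so the payment is 183,250 × 0.0079792 / (1 − 1.0079792^−120) = $2,378.74.
Monthly savings = $2,442.00 − $2,378.74 = $63.26.
Break-even = $4,250.00 / $63.26 = 67.18 → 68 months.

68 months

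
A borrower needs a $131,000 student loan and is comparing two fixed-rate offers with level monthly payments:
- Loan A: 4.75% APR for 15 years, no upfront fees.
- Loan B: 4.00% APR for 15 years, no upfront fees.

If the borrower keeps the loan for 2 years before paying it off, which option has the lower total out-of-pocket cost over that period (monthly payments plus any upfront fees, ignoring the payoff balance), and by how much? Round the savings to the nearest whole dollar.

Loan B by $1,199

Loan A: at 4.75% the monthly rate is 0.0039583, so the payment is 131,000 × 0.0039583 / (1 − 1.0039583^−180) = $1,018.96.
Loan B: at 4.00% the monthly rate is 0.0033333, so the payment is 131,000 × 0.0033333 / (1 − 1.0033333^−180) = $968.99.
Over 24 months: Loan A costs 24 × $1,018.96 = $24,455.04; Loan B costs 24 × $968.99 = $23,255.76.
Loan B is cheaper by $24,455.04 − $23,255.76 = $1,199.28.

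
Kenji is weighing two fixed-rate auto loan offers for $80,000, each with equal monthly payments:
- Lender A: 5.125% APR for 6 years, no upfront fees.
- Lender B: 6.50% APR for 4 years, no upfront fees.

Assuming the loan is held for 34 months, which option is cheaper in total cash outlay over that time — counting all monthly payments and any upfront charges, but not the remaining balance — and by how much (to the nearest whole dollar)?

Lender A: at 5.125% the monthly rate is 0.0042708, so the payment is 80,000 × 0.0042708 / (1 − 1.0042708^−72) = $1,293.04.
Lender B: at 6.50% the monthly rate is 0.0054167, so the payment is 80,000 × 0.0054167 / (1 − 1.0054167^−48) = $1,897.20.
Over 34 months: Lender A costs 34 × $1,293.04 = $43,963.36; Lender B costs 34 × $1,897.20 = $64,504.80.
Lender A is cheaper by $64,504.80 − $43,963.36 = $20,541.44.

Lender A by $20,541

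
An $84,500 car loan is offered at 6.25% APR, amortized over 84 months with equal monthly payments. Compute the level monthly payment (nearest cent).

At 6.25% the monthly rate is 0.0052083, so the payment is 84,500 × 0.0052083 / (1 − 1.0052083^−84) = $1,244.58.

$1,244.58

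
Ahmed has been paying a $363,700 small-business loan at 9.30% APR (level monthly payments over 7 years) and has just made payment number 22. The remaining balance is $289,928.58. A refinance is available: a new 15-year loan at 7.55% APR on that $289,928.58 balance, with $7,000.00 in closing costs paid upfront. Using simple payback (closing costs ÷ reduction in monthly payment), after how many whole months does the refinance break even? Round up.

Current payment = 363,700 × 9.3%/12 / (1 − (1+0.0077500)^−84) = $5,907.12.
Refinanced payment = 289,928.58 × 0.0062917 / (1 − (1+0.0062917)^−180) = $2,695.92.
Monthly savings = $5,907.12 − $2,695.92 = $3,211.20.
Break-even = $7,000.00 / $3,211.20 = 2.18 → 3 months.

3 months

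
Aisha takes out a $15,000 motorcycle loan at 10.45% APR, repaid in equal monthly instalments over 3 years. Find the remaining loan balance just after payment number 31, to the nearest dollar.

$2,374

With monthly rate i = 10.45%/12 = 0.0087083, the balance after k of n payments is P · [(1+i)^n − (1+i)^k] / [(1+i)^n − 1].
(1+0.0087083)^36 = 1.36634985 and (1+0.0087083)^31 = 1.30837992, so the balance is 15,000 × (1.36634985 − 1.30837992) / (1.36634985 − 1) = $2,373.55.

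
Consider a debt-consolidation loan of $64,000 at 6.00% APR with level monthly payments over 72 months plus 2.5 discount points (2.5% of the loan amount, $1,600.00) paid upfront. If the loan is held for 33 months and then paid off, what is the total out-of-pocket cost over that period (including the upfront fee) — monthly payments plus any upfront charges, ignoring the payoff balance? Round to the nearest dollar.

$36,602

Monthly rate = 6%/12 = 0.0050000; payment = 64,000 × 0.0050000 / (1 − (1+0.0050000)^−72) = $1,060.66.
Total outlay = 33 × $1,060.66 + $1,600.00 = $36,601.78.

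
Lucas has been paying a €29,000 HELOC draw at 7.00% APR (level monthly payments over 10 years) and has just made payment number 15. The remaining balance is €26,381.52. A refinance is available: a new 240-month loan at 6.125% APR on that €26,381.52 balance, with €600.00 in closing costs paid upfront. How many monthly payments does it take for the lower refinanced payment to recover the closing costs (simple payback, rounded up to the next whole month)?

5 months

Current payment = 29,000 × 7%/12 / (1 − (1+0.0058333)^−120) = €336.71.
Refinanced payment = 26,381.52 × 0.0051042 / (1 − (1+0.0051042)^−240) = €190.91.
Monthly savings = €336.71 − €190.91 = €145.80.
Break-even = €600.00 / €145.80 = 4.12 → 5 months.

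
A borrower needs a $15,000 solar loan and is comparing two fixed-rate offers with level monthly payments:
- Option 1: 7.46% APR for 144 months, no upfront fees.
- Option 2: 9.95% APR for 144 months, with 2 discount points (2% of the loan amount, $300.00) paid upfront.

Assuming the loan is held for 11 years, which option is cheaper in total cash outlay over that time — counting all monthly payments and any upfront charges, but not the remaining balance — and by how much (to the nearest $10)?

Option 1: monthly rate = 7.46%/12 = 0.0062167; payment = 15,000 × 0.0062167 / (1 − (1+0.0062167)^−144) = $157.96.
Option 2: monthly rate = 9.95%/12 = 0.0082917; payment = 15,000 × 0.0082917 / (1 − (1+0.0082917)^−144) = $178.83.
Over 132 months: Option 1 costs 132 × $157.96 = $20,850.72; Option 2 costs 132 × $178.83 + $300.00 = $23,905.56.
Option 1 is cheaper by $23,905.56 − $20,850.72 = $3,054.84.

Option 1 by $3,050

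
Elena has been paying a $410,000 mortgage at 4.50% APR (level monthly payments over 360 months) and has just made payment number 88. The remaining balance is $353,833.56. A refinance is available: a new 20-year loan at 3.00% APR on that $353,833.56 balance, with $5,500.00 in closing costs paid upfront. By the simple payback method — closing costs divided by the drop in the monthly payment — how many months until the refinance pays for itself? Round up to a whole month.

48 months

Current payment = 410,000 × 4.5%/12 / (1 − (1+0.0037500)^−360) = $2,077.41.
Refinanced payment = 353,833.56 × 0.0025000 / (1 − (1+0.0025000)^−240) = $1,962.35.
Monthly savings = $2,077.41 − $1,962.35 = $115.06.
Break-even = $5,500.00 / $115.06 = 47.80 → 48 months.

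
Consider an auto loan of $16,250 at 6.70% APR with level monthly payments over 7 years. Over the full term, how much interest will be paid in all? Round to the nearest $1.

Monthly rate = 6.7%/12 = 0.0055833; payment = 16,250 × 0.0055833 / (1 − (1+0.0055833)^−84) = $242.88.
Total paid = 84 × $242.88 = $20,401.92; interest = $20,401.92 − $16,250 = $4,151.92.

$4,152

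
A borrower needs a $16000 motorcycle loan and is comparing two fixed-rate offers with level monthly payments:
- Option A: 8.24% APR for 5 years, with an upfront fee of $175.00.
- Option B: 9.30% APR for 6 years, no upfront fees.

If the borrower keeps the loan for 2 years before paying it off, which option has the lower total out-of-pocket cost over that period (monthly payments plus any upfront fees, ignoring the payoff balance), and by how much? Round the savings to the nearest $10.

Option B by $1,030

Option A: at 8.24% the monthly rate is 0.0068667, so the payment is 16,000 × 0.0068667 / (1 − 1.0068667^−60) = $326.26.
Option B: at 9.30% the monthly rate is 0.0077500, so the payment is 16,000 × 0.0077500 / (1 − 1.0077500^−72) = $290.80.
Over 24 months: Option A costs 24 × $326.26 + $175.00 = $8,005.24; Option B costs 24 × $290.80 = $6,979.20.
Option B is cheaper by $8,005.24 − $6,979.20 = $1,026.04.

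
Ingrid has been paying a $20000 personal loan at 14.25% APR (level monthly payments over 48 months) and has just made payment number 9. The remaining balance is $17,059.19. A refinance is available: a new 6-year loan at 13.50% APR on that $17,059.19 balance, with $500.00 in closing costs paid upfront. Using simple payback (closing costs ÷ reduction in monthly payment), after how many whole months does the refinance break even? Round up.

3 months

Current payment = 20,000 × 14.25%/12 / (1 − (1+0.0118750)^−48) = $549.04.
Refinanced payment = 17,059.19 × 0.0112500 / (1 − (1+0.0112500)^−72) = $346.97.
Monthly savings = $549.04 − $346.97 = $202.07.
Break-even = $500.00 / $202.07 = 2.47 → 3 months.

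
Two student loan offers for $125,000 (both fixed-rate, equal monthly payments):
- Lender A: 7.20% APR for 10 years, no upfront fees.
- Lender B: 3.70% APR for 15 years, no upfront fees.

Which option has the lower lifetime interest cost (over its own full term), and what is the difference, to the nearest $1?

Lender A: monthly rate = 7.2%/12 = 0.0060000; payment = 125,000 × 0.0060000 / (1 − (1+0.0060000)^−120) = $1,464.27.
Total interest on Lender A = 120 × $1,464.27 − $125,000 = $50,712.40.
Lender B: at 3.70% the monthly rate is 0.0030833, so the payment is 125,000 × 0.0030833 / (1 − 1.0030833^−180) = $905.93.
Total interest on Lender B = 180 × $905.93 − $125,000 = $38,067.40.
Lender B is lower by $12,645.00.

Lender B by $12,645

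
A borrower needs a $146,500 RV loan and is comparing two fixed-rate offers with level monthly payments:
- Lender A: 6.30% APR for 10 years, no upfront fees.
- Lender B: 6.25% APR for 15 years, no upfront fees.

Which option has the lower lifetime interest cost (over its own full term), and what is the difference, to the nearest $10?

Lender A: at 6.30% the monthly rate is 0.0052500, so the payment is 146,500 × 0.0052500 / (1 − 1.0052500^−120) = $1,648.61.
Total interest on Lender A = 120 × $1,648.61 − $146,500 = $51,333.20.
Lender B: monthly rate = 6.25%/12 = 0.0052083; payment = 146,500 × 0.0052083 / (1 − (1+0.0052083)^−180) = $1,256.12.
Total interest on Lender B = 180 × $1,256.12 − $146,500 = $79,601.60.
Lender A is lower by $28,268.40.

Lender A by $28,270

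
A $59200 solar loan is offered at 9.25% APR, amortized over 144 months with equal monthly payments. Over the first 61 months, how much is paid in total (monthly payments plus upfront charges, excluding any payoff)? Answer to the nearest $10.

Monthly rate = 9.25%/12 = 0.0077083; payment = 59,200 × 0.0077083 / (1 − (1+0.0077083)^−144) = $682.08.
Total outlay = 61 × $682.08 = $41,606.88.

$41,610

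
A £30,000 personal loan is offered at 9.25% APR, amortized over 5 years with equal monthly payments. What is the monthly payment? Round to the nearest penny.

At 9.25% the monthly rate is 0.0077083, so the payment is 30,000 × 0.0077083 / (1 − 1.0077083^−60) = £626.40.

£626.40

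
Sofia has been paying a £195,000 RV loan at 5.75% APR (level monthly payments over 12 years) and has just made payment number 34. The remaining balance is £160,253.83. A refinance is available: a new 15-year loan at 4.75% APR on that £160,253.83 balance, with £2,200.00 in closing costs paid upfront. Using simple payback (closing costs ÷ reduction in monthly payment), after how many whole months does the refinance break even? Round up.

4 months

Current payment = 195,000 × 5.75%/12 / (1 − (1+0.0047917)^−144) = £1,877.78.
Refinanced payment = 160,253.83 × 0.0039583 / (1 − (1+0.0039583)^−180) = £1,246.51.
Monthly savings = £1,877.78 − £1,246.51 = £631.27.
Break-even = £2,200.00 / £631.27 = 3.49 → 4 months.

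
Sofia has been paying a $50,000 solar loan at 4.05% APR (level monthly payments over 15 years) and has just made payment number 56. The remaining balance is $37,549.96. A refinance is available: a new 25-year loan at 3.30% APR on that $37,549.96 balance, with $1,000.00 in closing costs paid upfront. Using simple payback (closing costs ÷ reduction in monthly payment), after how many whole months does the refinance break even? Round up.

6 months

Current payment = 50,000 × 4.05%/12 / (1 − (1+0.0033750)^−180) = $371.10.
Refinanced payment = 37,549.96 × 0.0027500 / (1 − (1+0.0027500)^−300) = $183.98.
Monthly savings = $371.10 − $183.98 = $187.12.
Break-even = $1,000.00 / $187.12 = 5.34 → 6 months.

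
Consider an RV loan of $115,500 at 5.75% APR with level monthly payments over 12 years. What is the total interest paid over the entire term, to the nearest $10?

Monthly rate = 5.75%/12 = 0.0047917; payment = 115,500 × 0.0047917 / (1 − (1+0.0047917)^−144) = $1,112.22.
Total paid = 144 × $1,112.22 = $160,159.68; interest = $160,159.68 − $115,500 = $44,659.68.

$44,660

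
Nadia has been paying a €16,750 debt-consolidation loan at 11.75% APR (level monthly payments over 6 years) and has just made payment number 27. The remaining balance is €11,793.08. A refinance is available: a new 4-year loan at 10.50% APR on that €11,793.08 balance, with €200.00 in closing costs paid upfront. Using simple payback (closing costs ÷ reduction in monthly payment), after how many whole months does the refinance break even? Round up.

9 months

Current payment = 16,750 × 11.75%/12 / (1 − (1+0.0097917)^−72) = €325.29.
Refinanced payment = 11,793.08 × 0.0087500 / (1 − (1+0.0087500)^−48) = €301.94.
Monthly savings = €325.29 − €301.94 = €23.35.
Break-even = €200.00 / €23.35 = 8.57 → 9 months.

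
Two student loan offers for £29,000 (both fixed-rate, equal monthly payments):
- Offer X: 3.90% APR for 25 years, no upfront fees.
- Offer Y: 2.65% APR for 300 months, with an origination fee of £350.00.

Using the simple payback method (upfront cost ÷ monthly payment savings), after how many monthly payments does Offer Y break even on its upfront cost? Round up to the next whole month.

Offer X: monthly rate = 3.9%/12 = 0.0032500; payment = 29,000 × 0.0032500 / (1 − (1+0.0032500)^−300) = £151.48.
Offer Y: at 2.65% the monthly rate is 0.0022083, so the payment is 29,000 × 0.0022083 / (1 − 1.0022083^−300) = £132.30.
Monthly savings = £151.48 − £132.30 = £19.18.
Break-even = £350.00 / £19.18 = 18.25 → 19 months.

19 months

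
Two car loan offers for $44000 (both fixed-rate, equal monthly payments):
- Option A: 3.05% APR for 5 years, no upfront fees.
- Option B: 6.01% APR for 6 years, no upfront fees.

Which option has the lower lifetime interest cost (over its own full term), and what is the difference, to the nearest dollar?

Option A: monthly rate = 3.05%/12 = 0.0025417; payment = 44,000 × 0.0025417 / (1 − (1+0.0025417)^−60) = $791.60.
Total interest on Option A = 60 × $791.60 − $44,000 = $3,496.00.
Option B: at 6.01% the monthly rate is 0.0050083, so the payment is 44,000 × 0.0050083 / (1 − 1.0050083^−72) = $729.41.
Total interest on Option B = 72 × $729.41 − $44,000 = $8,517.52.
Option A is lower by $5,021.52.

Option A by $5,022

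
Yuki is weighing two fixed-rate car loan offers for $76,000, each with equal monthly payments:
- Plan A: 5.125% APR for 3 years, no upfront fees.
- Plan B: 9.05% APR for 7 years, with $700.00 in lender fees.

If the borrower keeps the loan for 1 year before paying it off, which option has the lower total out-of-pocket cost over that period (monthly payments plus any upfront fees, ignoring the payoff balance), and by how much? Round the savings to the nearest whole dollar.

Plan A: at 5.125% the monthly rate is 0.0042708, so the payment is 76,000 × 0.0042708 / (1 − 1.0042708^−36) = $2,282.06.
Plan B: monthly rate = 9.05%/12 = 0.0075417; payment = 76,000 × 0.0075417 / (1 − (1+0.0075417)^−84) = $1,224.70.
Over 12 months: Plan A costs 12 × $2,282.06 = $27,384.72; Plan B costs 12 × $1,224.70 + $700.00 = $15,396.40.
Plan B is cheaper by $27,384.72 − $15,396.40 = $11,988.32.

Plan B by $11,988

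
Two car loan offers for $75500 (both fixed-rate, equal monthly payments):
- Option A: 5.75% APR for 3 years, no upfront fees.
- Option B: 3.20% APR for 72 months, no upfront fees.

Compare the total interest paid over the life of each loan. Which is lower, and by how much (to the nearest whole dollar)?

Option A: at 5.75% the monthly rate is 0.0047917, so the payment is 75,500 × 0.0047917 / (1 − 1.0047917^−36) = $2,288.31.
Total interest on Option A = 36 × $2,288.31 − $75,500 = $6,879.16.
Option B: at 3.20% the monthly rate is 0.0026667, so the payment is 75,500 × 0.0026667 / (1 − 1.0026667^−72) = $1,153.89.
Total interest on Option B = 72 × $1,153.89 − $75,500 = $7,580.08.
Option A is lower by $700.92.

Option A by $701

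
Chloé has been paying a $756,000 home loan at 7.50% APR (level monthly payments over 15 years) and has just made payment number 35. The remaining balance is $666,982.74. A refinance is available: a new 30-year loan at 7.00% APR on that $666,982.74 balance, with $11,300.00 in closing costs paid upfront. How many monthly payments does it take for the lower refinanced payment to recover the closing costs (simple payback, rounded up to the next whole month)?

Current payment = 756,000 × 7.5%/12 / (1 − (1+0.0062500)^−180) = $7,008.21.
Refinanced payment = 666,982.74 × 0.0058333 / (1 − (1+0.0058333)^−360) = $4,437.45.
Monthly savings = $7,008.21 − $4,437.45 = $2,570.76.
Break-even = $11,300.00 / $2,570.76 = 4.40 → 5 months.

5 months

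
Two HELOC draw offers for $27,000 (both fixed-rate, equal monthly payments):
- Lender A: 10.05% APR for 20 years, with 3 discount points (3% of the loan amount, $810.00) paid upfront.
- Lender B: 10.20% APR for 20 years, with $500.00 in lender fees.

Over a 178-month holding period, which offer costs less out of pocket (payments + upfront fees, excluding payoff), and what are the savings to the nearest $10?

Lender A by $170

Lender A: monthly rate = 10.05%/12 = 0.0083750; payment = 27,000 × 0.0083750 / (1 − (1+0.0083750)^−240) = $261.45.
Lender B: monthly rate = 10.2%/12 = 0.0085000; payment = 27,000 × 0.0085000 / (1 − (1+0.0085000)^−240) = $264.14.
Over 178 months: Lender A costs 178 × $261.45 + $810.00 = $47,348.10; Lender B costs 178 × $264.14 + $500.00 = $47,516.92.
Lender A is cheaper by $47,516.92 − $47,348.10 = $168.82.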